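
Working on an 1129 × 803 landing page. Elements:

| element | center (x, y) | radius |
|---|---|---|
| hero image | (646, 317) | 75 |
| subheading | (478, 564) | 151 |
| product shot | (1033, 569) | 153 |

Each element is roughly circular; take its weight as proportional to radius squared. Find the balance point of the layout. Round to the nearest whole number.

Weights ∝ r²: hero image 75² = 5625, subheading 151² = 22801, product shot 153² = 23409; Σw = 51835.
x-moment: 5625·646 + 22801·478 + 23409·1033 = 38714125; centroid 38714125/51835 ≈ 746.87.
y-moment: 5625·317 + 22801·564 + 23409·569 = 27962610; centroid 27962610/51835 ≈ 539.45.

(747, 539)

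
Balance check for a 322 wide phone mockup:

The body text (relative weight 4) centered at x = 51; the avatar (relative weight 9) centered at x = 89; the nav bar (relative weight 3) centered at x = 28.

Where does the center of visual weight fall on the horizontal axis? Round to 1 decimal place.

x ≈ 68.1

Weights sum to 4 + 9 + 3 = 16.
Σw·x = 4·51 + 9·89 + 3·28 = 1089, so x̄ = 1089/16 ≈ 68.06.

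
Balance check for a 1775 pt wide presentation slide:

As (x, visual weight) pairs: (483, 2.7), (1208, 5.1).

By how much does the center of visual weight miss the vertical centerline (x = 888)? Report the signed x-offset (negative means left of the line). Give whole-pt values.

Weights sum to 2.7 + 5.1 = 7.8.
Σw·x = 2.7·483 + 5.1·1208 = 7464.9, so x̄ = 7464.9/7.8 ≈ 957.04.
Difference: 957.04 − 888 ≈ 69.04.

≈ 69 pt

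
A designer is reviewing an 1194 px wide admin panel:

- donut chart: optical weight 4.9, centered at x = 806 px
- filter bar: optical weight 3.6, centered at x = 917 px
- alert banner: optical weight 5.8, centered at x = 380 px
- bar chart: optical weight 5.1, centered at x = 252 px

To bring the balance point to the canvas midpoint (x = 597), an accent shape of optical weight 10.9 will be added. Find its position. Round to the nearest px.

After adding the accent shape, total weight = 4.9 + 3.6 + 5.8 + 5.1 + 10.9 = 30.3.
Along x: (10739.8 + 10.9·x) / 30.3 = 597 (existing moment 4.9·806 + 3.6·917 + 5.8·380 + 5.1·252 = 10739.8) ⇒ x = (18089.1 − 10739.8) / 10.9 ≈ 674.25.

x ≈ 674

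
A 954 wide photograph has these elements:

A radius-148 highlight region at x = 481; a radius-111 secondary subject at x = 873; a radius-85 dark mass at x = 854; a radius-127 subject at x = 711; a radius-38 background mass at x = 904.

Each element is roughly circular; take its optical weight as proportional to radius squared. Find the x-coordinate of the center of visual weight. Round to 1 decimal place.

x ≈ 681.7

Weights ∝ r²: highlight region 148² = 21904, secondary subject 111² = 12321, dark mass 85² = 7225, subject 127² = 16129, background mass 38² = 1444; Σw = 59023.
x: (21904·481 + 12321·873 + 7225·854 + 16129·711 + 1444·904) / 59023 = 40235302 / 59023 ≈ 681.69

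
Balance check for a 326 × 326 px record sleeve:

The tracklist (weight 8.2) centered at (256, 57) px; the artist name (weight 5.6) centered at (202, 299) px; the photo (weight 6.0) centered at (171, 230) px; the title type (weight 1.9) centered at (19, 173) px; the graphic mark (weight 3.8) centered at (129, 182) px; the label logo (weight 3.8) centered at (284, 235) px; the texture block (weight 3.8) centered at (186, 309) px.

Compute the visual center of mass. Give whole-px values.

Σw = 8.2 + 5.6 + 6.0 + 1.9 + 3.8 + 3.8 + 3.8 = 33.1.
Σw·x = 8.2·256 + 5.6·202 + 6.0·171 + 1.9·19 + 3.8·129 + 3.8·284 + 3.8·186 = 6568.7, so x̄ = 6568.7/33.1 ≈ 198.45.
Σw·y = 8.2·57 + 5.6·299 + 6.0·230 + 1.9·173 + 3.8·182 + 3.8·235 + 3.8·309 = 6609.3, so ȳ = 6609.3/33.1 ≈ 199.68.

(198, 200)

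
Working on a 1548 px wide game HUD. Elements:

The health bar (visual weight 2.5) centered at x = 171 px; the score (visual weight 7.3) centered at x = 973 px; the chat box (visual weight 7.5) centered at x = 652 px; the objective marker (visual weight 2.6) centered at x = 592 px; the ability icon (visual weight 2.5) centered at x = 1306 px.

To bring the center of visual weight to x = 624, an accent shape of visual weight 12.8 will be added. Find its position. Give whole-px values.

x ≈ 370

New total weight: (2.5 + 7.3 + 7.5 + 2.6 + 2.5) + 12.8 = 35.2.
Along x: (17224.6 + 12.8·x) / 35.2 = 624 (existing moment 2.5·171 + 7.3·973 + 7.5·652 + 2.6·592 + 2.5·1306 = 17224.6) ⇒ x = (21964.8 − 17224.6) / 12.8 ≈ 370.33.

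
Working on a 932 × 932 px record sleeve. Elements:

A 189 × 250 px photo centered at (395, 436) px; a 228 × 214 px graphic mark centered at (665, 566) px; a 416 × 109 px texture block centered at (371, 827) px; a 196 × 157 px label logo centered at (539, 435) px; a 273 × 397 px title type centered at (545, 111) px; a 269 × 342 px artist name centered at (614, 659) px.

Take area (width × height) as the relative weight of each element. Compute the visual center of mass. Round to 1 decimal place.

Areas → weights: photo 189·250 = 47250, graphic mark 228·214 = 48792, texture block 416·109 = 45344, label logo 196·157 = 30772, title type 273·397 = 108381, artist name 269·342 = 91998; Σw = 372537.
x-moment: 47250·395 + 48792·665 + 45344·371 + 30772·539 + 108381·545 + 91998·614 = 200073579; centroid 200073579/372537 ≈ 537.06.
y-moment: 47250·436 + 48792·566 + 45344·827 + 30772·435 + 108381·111 + 91998·659 = 171759553; centroid 171759553/372537 ≈ 461.05.

(537.1, 461.1)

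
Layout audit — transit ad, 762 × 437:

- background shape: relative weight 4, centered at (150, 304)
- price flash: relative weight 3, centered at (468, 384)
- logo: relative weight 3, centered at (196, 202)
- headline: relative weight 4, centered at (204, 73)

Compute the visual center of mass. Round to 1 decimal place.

(243.4, 233.3)

Weights sum to 4 + 3 + 3 + 4 = 14.
Σw·x = 4·150 + 3·468 + 3·196 + 4·204 = 3408, so x̄ = 3408/14 ≈ 243.43.
Σw·y = 4·304 + 3·384 + 3·202 + 4·73 = 3266, so ȳ = 3266/14 ≈ 233.29.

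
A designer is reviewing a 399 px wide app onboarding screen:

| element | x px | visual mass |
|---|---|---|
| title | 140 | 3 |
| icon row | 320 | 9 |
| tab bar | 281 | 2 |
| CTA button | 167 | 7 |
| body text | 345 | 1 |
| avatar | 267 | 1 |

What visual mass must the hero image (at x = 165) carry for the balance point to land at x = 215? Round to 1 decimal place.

Fixed elements: Σw = 3 + 9 + 2 + 7 + 1 + 1 = 23, Σw·x = 3·140 + 9·320 + 2·281 + 7·167 + 1·345 + 1·267 = 5643.
For the centroid to hit 215: (5643 + w·165) / (23 + w) = 215.
Solving: w = (215·23 − 5643) / (165 − 215) = -698 / -50 ≈ 13.96.

w ≈ 14.0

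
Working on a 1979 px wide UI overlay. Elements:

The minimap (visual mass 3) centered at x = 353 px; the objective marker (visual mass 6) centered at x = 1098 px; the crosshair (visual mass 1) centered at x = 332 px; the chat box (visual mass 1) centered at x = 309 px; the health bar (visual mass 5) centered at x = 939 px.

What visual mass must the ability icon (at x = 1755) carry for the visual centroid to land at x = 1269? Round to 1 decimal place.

w ≈ 15.1

Known weights sum to 3 + 6 + 1 + 1 + 5 = 16; their moment is 3·353 + 6·1098 + 1·332 + 1·309 + 5·939 = 12983.
Set Σw·x/Σw = 1269: (12983 + 1755w) = 1269·(16 + w).
Rearranging, w·(1755 − 1269) = 1269·16 − 12983 = 7321, so w ≈ 7321/486 = 15.06.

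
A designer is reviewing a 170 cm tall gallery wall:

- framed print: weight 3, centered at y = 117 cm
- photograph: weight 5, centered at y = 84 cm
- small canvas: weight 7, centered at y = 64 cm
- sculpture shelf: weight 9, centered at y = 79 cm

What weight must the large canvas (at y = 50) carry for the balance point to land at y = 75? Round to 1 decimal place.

w ≈ 5.2

Existing Σw = 24 (3 + 5 + 7 + 9); existing moment 3·117 + 5·84 + 7·64 + 9·79 = 1930.
Balance at y = 75 requires (1930 + w·50) / (24 + w) = 75.
Rearranging, w·(50 − 75) = 75·24 − 1930 = -130, so w ≈ -130/-25 = 5.20.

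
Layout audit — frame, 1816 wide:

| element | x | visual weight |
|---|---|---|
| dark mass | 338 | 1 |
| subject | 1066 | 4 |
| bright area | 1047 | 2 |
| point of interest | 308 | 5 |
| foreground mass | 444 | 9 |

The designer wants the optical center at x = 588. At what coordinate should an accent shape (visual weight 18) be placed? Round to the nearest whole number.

New total weight: (1 + 4 + 2 + 5 + 9) + 18 = 39.
Along x: (12232 + 18·x) / 39 = 588 (existing moment 1·338 + 4·1066 + 2·1047 + 5·308 + 9·444 = 12232) ⇒ x = (22932 − 12232) / 18 ≈ 594.44.

x ≈ 594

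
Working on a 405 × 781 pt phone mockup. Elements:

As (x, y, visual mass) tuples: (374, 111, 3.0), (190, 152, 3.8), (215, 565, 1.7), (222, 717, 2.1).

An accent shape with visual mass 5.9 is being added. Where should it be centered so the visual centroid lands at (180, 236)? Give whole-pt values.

(50, 88)

After adding the accent shape, total weight = 3.0 + 3.8 + 1.7 + 2.1 + 5.9 = 16.5.
Along x: (2675.7 + 5.9·x) / 16.5 = 180 (existing moment 3.0·374 + 3.8·190 + 1.7·215 + 2.1·222 = 2675.7) ⇒ x = (2970.0 − 2675.7) / 5.9 ≈ 49.88.
Along y: (3376.8 + 5.9·y) / 16.5 = 236 (existing moment 3.0·111 + 3.8·152 + 1.7·565 + 2.1·717 = 3376.8) ⇒ y = (3894.0 − 3376.8) / 5.9 ≈ 87.66.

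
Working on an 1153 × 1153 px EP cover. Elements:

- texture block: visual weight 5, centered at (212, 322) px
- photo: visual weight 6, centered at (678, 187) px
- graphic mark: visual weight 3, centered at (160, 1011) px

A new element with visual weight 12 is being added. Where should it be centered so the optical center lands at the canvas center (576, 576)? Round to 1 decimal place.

After adding the new element, total weight = 5 + 6 + 3 + 12 = 26.
Along x: (5608 + 12·x) / 26 = 576 (existing moment 5·212 + 6·678 + 3·160 = 5608) ⇒ x = (14976 − 5608) / 12 ≈ 780.67.
Along y: (5765 + 12·y) / 26 = 576 (existing moment 5·322 + 6·187 + 3·1011 = 5765) ⇒ y = (14976 − 5765) / 12 ≈ 767.58.

(780.7, 767.6)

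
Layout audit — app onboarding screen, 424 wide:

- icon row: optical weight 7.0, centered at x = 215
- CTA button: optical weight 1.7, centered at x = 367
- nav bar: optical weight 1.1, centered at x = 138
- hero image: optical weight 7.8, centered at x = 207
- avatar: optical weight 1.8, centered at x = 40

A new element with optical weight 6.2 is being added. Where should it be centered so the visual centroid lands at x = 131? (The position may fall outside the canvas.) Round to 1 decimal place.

x ≈ -99.0

With the new element, Σw becomes 7.0 + 1.7 + 1.1 + 7.8 + 1.8 + 6.2 = 25.6.
x: need Σw·x = 25.6·131 = 3353.6. Existing = 7.0·215 + 1.7·367 + 1.1·138 + 7.8·207 + 1.8·40 = 3967.3. Remainder -613.7 / 6.2 ≈ -98.98.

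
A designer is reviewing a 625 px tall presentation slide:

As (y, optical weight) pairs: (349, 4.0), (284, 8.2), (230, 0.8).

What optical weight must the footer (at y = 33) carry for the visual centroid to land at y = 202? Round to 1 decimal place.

w ≈ 7.6

Fixed elements: Σw = 4.0 + 8.2 + 0.8 = 13.0, Σw·y = 4.0·349 + 8.2·284 + 0.8·230 = 3908.8.
Balance at y = 202 requires (3908.8 + w·33) / (13.0 + w) = 202.
So w = (202·13.0 − 3908.8)/(33 − 202) = -1282.8/-169 ≈ 7.59.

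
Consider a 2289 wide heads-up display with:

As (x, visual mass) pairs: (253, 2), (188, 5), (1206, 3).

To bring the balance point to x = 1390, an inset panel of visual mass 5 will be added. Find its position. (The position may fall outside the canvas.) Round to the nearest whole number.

x ≈ 3157

After adding the inset panel, total weight = 2 + 5 + 3 + 5 = 15.
x: target moment 15×1390 = 20850; current 2·253 + 5·188 + 3·1206 = 5064; the inset panel supplies 15786, so x = 15786/5 ≈ 3157.20.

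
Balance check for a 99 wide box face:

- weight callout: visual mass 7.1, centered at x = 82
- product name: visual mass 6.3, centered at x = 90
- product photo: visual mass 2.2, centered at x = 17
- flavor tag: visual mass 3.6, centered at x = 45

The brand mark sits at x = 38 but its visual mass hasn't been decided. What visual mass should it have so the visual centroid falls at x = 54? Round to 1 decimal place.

Existing Σw = 19.2 (7.1 + 6.3 + 2.2 + 3.6); existing moment 7.1·82 + 6.3·90 + 2.2·17 + 3.6·45 = 1348.6.
For the centroid to hit 54: (1348.6 + w·38) / (19.2 + w) = 54.
Rearranging, w·(38 − 54) = 54·19.2 − 1348.6 = -311.8, so w ≈ -311.8/-16 = 19.49.

w ≈ 19.5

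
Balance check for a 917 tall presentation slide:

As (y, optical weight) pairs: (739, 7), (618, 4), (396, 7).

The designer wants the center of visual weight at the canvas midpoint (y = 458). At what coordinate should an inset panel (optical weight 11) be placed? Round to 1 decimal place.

y ≈ 260.5

With the inset panel, Σw becomes 7 + 4 + 7 + 11 = 29.
y: need Σw·y = 29·458 = 13282. Existing = 7·739 + 4·618 + 7·396 = 10417. Remainder 2865 / 11 ≈ 260.45.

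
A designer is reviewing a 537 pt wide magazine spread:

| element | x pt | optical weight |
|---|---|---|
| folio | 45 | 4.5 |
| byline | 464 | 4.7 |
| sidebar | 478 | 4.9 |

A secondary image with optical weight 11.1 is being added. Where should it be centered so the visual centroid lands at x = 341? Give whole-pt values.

After adding the secondary image, total weight = 4.5 + 4.7 + 4.9 + 11.1 = 25.2.
x: need Σw·x = 25.2·341 = 8593.2. Existing = 4.5·45 + 4.7·464 + 4.9·478 = 4725.5. Remainder 3867.7 / 11.1 ≈ 348.44.

x ≈ 348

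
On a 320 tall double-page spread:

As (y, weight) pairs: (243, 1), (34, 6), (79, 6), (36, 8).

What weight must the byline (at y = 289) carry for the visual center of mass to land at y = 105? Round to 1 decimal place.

Existing Σw = 21 (1 + 6 + 6 + 8); existing moment 1·243 + 6·34 + 6·79 + 8·36 = 1209.
For the centroid to hit 105: (1209 + w·289) / (21 + w) = 105.
Solving: w = (105·21 − 1209) / (289 − 105) = 996 / 184 ≈ 5.41.

w ≈ 5.4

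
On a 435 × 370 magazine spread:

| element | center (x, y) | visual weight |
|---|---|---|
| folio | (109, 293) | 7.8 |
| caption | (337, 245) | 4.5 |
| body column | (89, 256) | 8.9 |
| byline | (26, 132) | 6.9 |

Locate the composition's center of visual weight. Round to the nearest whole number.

Σw = 7.8 + 4.5 + 8.9 + 6.9 = 28.1.
x: (7.8·109 + 4.5·337 + 8.9·89 + 6.9·26) / 28.1 = 3338.2 / 28.1 ≈ 118.80
y: (7.8·293 + 4.5·245 + 8.9·256 + 6.9·132) / 28.1 = 6577.1 / 28.1 ≈ 234.06

(119, 234)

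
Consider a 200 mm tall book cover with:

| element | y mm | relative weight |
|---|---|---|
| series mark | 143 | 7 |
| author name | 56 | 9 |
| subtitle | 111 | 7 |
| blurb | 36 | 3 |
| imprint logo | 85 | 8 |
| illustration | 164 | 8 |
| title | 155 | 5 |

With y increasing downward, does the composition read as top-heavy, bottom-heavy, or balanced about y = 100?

Total weight = 7 + 9 + 7 + 3 + 8 + 8 + 5 = 47.
Σw·y = 5157; ȳ = 5157/47 ≈ 109.72.
109.7 lies below (larger y than) the midline 100, so the layout is bottom-heavy.

bottom-heavy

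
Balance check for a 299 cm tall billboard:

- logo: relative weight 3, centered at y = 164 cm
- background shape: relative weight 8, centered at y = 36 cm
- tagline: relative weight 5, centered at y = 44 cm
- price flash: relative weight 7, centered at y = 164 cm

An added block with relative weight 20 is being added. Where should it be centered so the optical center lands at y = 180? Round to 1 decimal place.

After adding the added block, total weight = 3 + 8 + 5 + 7 + 20 = 43.
Along y: (2148 + 20·y) / 43 = 180 (existing moment 3·164 + 8·36 + 5·44 + 7·164 = 2148) ⇒ y = (7740 − 2148) / 20 ≈ 279.60.

y ≈ 279.6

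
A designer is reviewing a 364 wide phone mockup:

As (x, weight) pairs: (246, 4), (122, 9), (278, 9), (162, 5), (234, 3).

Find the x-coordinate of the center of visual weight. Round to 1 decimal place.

x ≈ 203.2

Weights sum to 4 + 9 + 9 + 5 + 3 = 30.
x-moment: 4·246 + 9·122 + 9·278 + 5·162 + 3·234 = 6096; centroid 6096/30 ≈ 203.20.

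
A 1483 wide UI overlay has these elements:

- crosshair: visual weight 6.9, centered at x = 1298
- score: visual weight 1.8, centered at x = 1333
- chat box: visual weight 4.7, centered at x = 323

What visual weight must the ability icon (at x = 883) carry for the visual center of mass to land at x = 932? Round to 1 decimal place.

w ≈ 7.9

Existing Σw = 13.4 (6.9 + 1.8 + 4.7); existing moment 6.9·1298 + 1.8·1333 + 4.7·323 = 12873.7.
For the centroid to hit 932: (12873.7 + w·883) / (13.4 + w) = 932.
Solving: w = (932·13.4 − 12873.7) / (883 − 932) = -384.9 / -49 ≈ 7.86.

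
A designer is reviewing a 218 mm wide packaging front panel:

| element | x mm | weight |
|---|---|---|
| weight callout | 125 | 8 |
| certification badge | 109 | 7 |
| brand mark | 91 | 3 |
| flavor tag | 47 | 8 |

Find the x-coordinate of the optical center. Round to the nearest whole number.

x ≈ 93

Total weight = 8 + 7 + 3 + 8 = 26.
x-moment: 8·125 + 7·109 + 3·91 + 8·47 = 2412; centroid 2412/26 ≈ 92.77.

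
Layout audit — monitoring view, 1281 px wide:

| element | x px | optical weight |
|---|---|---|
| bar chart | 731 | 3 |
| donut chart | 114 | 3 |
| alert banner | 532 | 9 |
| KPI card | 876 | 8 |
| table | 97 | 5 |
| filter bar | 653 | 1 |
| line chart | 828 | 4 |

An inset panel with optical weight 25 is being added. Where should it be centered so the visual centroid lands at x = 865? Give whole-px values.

After adding the inset panel, total weight = 3 + 3 + 9 + 8 + 5 + 1 + 4 + 25 = 58.
x: need Σw·x = 58·865 = 50170. Existing = 3·731 + 3·114 + 9·532 + 8·876 + 5·97 + 1·653 + 4·828 = 18781. Remainder 31389 / 25 ≈ 1255.56.

x ≈ 1256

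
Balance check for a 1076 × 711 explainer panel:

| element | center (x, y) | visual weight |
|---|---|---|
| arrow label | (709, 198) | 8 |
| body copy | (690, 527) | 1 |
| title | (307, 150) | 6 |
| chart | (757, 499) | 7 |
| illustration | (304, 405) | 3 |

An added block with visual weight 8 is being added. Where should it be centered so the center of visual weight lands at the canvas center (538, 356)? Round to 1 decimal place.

(417.4, 503.6)

With the added block, Σw becomes 8 + 1 + 6 + 7 + 3 + 8 = 33.
Along x: (14415 + 8·x) / 33 = 538 (existing moment 8·709 + 1·690 + 6·307 + 7·757 + 3·304 = 14415) ⇒ x = (17754 − 14415) / 8 ≈ 417.38.
Along y: (7719 + 8·y) / 33 = 356 (existing moment 8·198 + 1·527 + 6·150 + 7·499 + 3·405 = 7719) ⇒ y = (11748 − 7719) / 8 ≈ 503.62.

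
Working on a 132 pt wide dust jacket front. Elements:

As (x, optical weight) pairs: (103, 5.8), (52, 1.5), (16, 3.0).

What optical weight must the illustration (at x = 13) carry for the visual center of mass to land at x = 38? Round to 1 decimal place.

w ≈ 13.3

Known weights sum to 5.8 + 1.5 + 3.0 = 10.3; their moment is 5.8·103 + 1.5·52 + 3.0·16 = 723.4.
Set Σw·x/Σw = 38: (723.4 + 13w) = 38·(10.3 + w).
So w = (38·10.3 − 723.4)/(13 − 38) = -332.0/-25 ≈ 13.28.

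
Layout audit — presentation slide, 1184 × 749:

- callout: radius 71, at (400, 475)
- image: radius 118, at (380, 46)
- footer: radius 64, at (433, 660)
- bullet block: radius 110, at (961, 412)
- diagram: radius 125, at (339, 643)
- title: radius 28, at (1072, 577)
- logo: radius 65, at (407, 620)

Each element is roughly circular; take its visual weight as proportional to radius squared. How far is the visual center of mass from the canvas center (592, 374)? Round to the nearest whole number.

≈ 96

r² weights: callout 71² = 5041, image 118² = 13924, footer 64² = 4096, bullet block 110² = 12100, diagram 125² = 15625, title 28² = 784, logo 65² = 4225. Total = 55795.
x: (5041·400 + 13924·380 + 4096·433 + 12100·961 + 15625·339 + 784·1072 + 4225·407) / 55795 = 28566086 / 55795 ≈ 511.98
y: (5041·475 + 13924·46 + 4096·660 + 12100·412 + 15625·643 + 784·577 + 4225·620) / 55795 = 23842282 / 55795 ≈ 427.32
Offset from (592, 374): Δx ≈ -80.02, Δy ≈ 53.32; distance = √(Δx² + Δy²) ≈ 96.15.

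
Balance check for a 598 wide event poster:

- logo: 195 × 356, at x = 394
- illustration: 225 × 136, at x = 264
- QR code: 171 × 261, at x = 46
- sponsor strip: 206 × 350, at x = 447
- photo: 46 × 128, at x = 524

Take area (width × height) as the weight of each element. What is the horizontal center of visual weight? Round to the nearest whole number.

Areas: logo 195·356 = 69420, illustration 225·136 = 30600, QR code 171·261 = 44631, sponsor strip 206·350 = 72100, photo 46·128 = 5888. Total weight = 222639.
x: (69420·394 + 30600·264 + 44631·46 + 72100·447 + 5888·524) / 222639 = 72796918 / 222639 ≈ 326.97

x ≈ 327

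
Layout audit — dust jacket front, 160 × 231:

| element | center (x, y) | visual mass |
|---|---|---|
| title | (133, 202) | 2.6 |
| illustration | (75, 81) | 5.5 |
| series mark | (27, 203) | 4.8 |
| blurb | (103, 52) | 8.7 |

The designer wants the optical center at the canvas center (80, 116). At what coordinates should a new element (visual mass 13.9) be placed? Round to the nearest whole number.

New total weight: (2.6 + 5.5 + 4.8 + 8.7) + 13.9 = 35.5.
x: need Σw·x = 35.5·80 = 2840.0. Existing = 2.6·133 + 5.5·75 + 4.8·27 + 8.7·103 = 1784.0. Remainder 1056.0 / 13.9 ≈ 75.97.
y: need Σw·y = 35.5·116 = 4118.0. Existing = 2.6·202 + 5.5·81 + 4.8·203 + 8.7·52 = 2397.5. Remainder 1720.5 / 13.9 ≈ 123.78.

(76, 124)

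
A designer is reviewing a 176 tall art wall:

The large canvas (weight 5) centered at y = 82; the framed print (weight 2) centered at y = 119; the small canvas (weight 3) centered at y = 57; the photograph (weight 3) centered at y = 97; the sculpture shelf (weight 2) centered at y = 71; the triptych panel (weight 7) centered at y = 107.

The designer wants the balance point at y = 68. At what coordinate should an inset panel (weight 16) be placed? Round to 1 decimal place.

y ≈ 36.4

New total weight: (5 + 2 + 3 + 3 + 2 + 7) + 16 = 38.
y: need Σw·y = 38·68 = 2584. Existing = 5·82 + 2·119 + 3·57 + 3·97 + 2·71 + 7·107 = 2001. Remainder 583 / 16 ≈ 36.44.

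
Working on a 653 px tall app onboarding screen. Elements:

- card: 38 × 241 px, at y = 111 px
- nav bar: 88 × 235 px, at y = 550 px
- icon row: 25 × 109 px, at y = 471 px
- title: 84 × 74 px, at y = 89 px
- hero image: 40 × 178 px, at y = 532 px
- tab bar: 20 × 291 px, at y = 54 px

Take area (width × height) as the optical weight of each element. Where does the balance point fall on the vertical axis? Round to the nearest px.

Areas → weights: card 38·241 = 9158, nav bar 88·235 = 20680, icon row 25·109 = 2725, title 84·74 = 6216, hero image 40·178 = 7120, tab bar 20·291 = 5820; Σw = 51719.
Σw·y = 18329357; ȳ = 18329357/51719 ≈ 354.40.

y ≈ 354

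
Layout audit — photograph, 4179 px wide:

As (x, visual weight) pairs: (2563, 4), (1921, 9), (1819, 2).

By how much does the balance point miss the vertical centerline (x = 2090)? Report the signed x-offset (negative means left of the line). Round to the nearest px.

≈ -11 px

Weights sum to 4 + 9 + 2 = 15.
x-moment: 4·2563 + 9·1921 + 2·1819 = 31179; centroid 31179/15 ≈ 2078.60.
Difference: 2078.60 − 2090 ≈ -11.40.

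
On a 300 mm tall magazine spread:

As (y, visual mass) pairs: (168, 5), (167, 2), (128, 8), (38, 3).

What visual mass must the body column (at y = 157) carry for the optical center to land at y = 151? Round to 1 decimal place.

Known weights sum to 5 + 2 + 8 + 3 = 18; their moment is 5·168 + 2·167 + 8·128 + 3·38 = 2312.
Balance at y = 151 requires (2312 + w·157) / (18 + w) = 151.
So w = (151·18 − 2312)/(157 − 151) = 406/6 ≈ 67.67.

w ≈ 67.7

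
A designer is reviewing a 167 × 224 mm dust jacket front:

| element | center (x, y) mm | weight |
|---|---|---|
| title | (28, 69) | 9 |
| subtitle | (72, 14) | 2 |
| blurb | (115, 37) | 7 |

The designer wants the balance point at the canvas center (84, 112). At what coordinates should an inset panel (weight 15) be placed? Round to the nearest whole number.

After adding the inset panel, total weight = 9 + 2 + 7 + 15 = 33.
x: target moment 33×84 = 2772; current 9·28 + 2·72 + 7·115 = 1201; the inset panel supplies 1571, so x = 1571/15 ≈ 104.73.
y: target moment 33×112 = 3696; current 9·69 + 2·14 + 7·37 = 908; the inset panel supplies 2788, so y = 2788/15 ≈ 185.87.

(105, 186)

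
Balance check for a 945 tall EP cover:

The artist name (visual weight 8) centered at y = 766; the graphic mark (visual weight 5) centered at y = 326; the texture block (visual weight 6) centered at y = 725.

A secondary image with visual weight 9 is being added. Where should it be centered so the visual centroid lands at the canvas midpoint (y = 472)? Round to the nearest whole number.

y ≈ 123

With the secondary image, Σw becomes 8 + 5 + 6 + 9 = 28.
y: need Σw·y = 28·472 = 13216. Existing = 8·766 + 5·326 + 6·725 = 12108. Remainder 1108 / 9 ≈ 123.11.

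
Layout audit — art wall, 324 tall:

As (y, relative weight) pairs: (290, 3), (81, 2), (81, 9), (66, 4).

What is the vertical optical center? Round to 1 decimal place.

Σw = 3 + 2 + 9 + 4 = 18.
Σw·y = 3·290 + 2·81 + 9·81 + 4·66 = 2025, so ȳ = 2025/18 ≈ 112.50.

y ≈ 112.5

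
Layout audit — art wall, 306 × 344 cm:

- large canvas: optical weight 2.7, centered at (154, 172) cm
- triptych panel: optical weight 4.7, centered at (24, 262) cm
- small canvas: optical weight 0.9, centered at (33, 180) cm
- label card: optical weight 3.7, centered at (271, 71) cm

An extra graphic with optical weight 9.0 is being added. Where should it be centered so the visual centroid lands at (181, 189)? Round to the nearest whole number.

With the extra graphic, Σw becomes 2.7 + 4.7 + 0.9 + 3.7 + 9.0 = 21.0.
x: target moment 21.0×181 = 3801.0; current 2.7·154 + 4.7·24 + 0.9·33 + 3.7·271 = 1561.0; the extra graphic supplies 2240.0, so x = 2240.0/9.0 ≈ 248.89.
y: target moment 21.0×189 = 3969.0; current 2.7·172 + 4.7·262 + 0.9·180 + 3.7·71 = 2120.5; the extra graphic supplies 1848.5, so y = 1848.5/9.0 ≈ 205.39.

(249, 205)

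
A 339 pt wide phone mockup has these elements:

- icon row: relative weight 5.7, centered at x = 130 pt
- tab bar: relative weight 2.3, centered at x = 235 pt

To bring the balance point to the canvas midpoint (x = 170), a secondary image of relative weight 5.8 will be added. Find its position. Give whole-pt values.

x ≈ 184

New total weight: (5.7 + 2.3) + 5.8 = 13.8.
x: need Σw·x = 13.8·170 = 2346.0. Existing = 5.7·130 + 2.3·235 = 1281.5. Remainder 1064.5 / 5.8 ≈ 183.53.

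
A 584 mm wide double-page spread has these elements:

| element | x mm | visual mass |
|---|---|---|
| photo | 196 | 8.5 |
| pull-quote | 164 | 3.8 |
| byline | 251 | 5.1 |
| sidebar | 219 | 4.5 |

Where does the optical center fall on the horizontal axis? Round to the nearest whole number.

Total weight = 8.5 + 3.8 + 5.1 + 4.5 = 21.9.
Σw·x = 8.5·196 + 3.8·164 + 5.1·251 + 4.5·219 = 4554.8, so x̄ = 4554.8/21.9 ≈ 207.98.

x ≈ 208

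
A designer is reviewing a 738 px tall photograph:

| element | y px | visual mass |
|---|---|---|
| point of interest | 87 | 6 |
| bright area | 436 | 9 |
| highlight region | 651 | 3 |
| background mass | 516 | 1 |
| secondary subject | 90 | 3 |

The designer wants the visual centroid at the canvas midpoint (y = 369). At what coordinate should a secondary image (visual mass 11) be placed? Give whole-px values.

After adding the secondary image, total weight = 6 + 9 + 3 + 1 + 3 + 11 = 33.
Along y: (7185 + 11·y) / 33 = 369 (existing moment 6·87 + 9·436 + 3·651 + 1·516 + 3·90 = 7185) ⇒ y = (12177 − 7185) / 11 ≈ 453.82.

y ≈ 454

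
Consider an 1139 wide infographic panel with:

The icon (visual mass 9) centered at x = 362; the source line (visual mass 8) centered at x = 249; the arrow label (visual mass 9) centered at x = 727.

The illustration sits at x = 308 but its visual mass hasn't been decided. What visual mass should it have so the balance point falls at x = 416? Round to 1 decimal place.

w ≈ 9.0

Existing Σw = 26 (9 + 8 + 9); existing moment 9·362 + 8·249 + 9·727 = 11793.
Balance at x = 416 requires (11793 + w·308) / (26 + w) = 416.
So w = (416·26 − 11793)/(308 − 416) = -977/-108 ≈ 9.05.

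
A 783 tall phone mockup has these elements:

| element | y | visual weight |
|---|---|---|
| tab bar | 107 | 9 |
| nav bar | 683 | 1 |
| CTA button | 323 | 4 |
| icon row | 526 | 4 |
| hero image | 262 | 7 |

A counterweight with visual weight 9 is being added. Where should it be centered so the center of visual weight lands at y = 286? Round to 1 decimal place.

y ≈ 316.4

With the counterweight, Σw becomes 9 + 1 + 4 + 4 + 7 + 9 = 34.
y: target moment 34×286 = 9724; current 9·107 + 1·683 + 4·323 + 4·526 + 7·262 = 6876; the counterweight supplies 2848, so y = 2848/9 ≈ 316.44.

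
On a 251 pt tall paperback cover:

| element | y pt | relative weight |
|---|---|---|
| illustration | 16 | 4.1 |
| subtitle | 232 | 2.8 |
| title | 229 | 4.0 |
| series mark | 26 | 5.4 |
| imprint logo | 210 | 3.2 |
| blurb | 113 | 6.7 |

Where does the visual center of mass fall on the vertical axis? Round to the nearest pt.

Total weight = 4.1 + 2.8 + 4.0 + 5.4 + 3.2 + 6.7 = 26.2.
Σw·y = 4.1·16 + 2.8·232 + 4.0·229 + 5.4·26 + 3.2·210 + 6.7·113 = 3200.7, so ȳ = 3200.7/26.2 ≈ 122.16.

y ≈ 122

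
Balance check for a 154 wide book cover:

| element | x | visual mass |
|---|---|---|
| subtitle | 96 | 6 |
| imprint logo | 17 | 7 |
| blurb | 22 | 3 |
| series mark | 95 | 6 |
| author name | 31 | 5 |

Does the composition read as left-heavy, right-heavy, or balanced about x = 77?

Total weight = 6 + 7 + 3 + 6 + 5 = 27.
Σw·x = 6·96 + 7·17 + 3·22 + 6·95 + 5·31 = 1486, so x̄ = 1486/27 ≈ 55.04.
Since 55.0 is left of 77, the composition reads left-heavy.

left-heavy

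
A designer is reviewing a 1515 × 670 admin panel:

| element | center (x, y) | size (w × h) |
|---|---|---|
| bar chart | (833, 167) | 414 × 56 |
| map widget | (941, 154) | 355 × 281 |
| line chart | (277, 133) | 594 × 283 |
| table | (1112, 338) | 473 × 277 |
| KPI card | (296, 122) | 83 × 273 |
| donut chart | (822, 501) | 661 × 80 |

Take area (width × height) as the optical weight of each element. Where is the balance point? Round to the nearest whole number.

(715, 231)

Areas: bar chart 414·56 = 23184, map widget 355·281 = 99755, line chart 594·283 = 168102, table 473·277 = 131021, KPI card 83·273 = 22659, donut chart 661·80 = 52880. Total weight = 497601.
Σw·x = 355615757; x̄ = 355615757/497601 ≈ 714.66.
Σw·y = 115133940; ȳ = 115133940/497601 ≈ 231.38.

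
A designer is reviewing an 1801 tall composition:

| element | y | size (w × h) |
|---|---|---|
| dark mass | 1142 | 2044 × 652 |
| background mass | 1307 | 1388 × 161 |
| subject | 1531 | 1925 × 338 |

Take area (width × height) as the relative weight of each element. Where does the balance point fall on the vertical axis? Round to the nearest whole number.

y ≈ 1273

Taking area as weight: dark mass 2044·652 = 1332688, background mass 1388·161 = 223468, subject 1925·338 = 650650. Sum 2206806.
y: (1332688·1142 + 223468·1307 + 650650·1531) / 2206806 = 2810147522 / 2206806 ≈ 1273.40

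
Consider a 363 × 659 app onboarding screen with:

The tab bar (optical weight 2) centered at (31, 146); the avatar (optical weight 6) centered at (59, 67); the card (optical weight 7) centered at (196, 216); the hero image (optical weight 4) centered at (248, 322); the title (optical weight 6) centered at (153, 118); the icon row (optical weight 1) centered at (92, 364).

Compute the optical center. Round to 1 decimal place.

Weights sum to 2 + 6 + 7 + 4 + 6 + 1 = 26.
x: (2·31 + 6·59 + 7·196 + 4·248 + 6·153 + 1·92) / 26 = 3790 / 26 ≈ 145.77
y: (2·146 + 6·67 + 7·216 + 4·322 + 6·118 + 1·364) / 26 = 4566 / 26 ≈ 175.62

(145.8, 175.6)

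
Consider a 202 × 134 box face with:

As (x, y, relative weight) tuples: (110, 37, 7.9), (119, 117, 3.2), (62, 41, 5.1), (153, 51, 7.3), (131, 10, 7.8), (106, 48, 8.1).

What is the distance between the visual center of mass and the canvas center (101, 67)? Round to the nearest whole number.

Weights sum to 7.9 + 3.2 + 5.1 + 7.3 + 7.8 + 8.1 = 39.4.
Σw·x = 4563.3; x̄ = 4563.3/39.4 ≈ 115.82.
Σw·y = 1714.9; ȳ = 1714.9/39.4 ≈ 43.53.
Relative to (101, 67): Δ = (14.82, -23.47); |Δ| = √(14.82² + -23.47²) ≈ 27.76.

≈ 28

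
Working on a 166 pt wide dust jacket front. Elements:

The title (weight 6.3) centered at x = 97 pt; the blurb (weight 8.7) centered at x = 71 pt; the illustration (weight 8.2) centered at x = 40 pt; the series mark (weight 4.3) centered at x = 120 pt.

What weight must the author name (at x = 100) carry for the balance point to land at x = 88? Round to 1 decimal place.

Known weights sum to 6.3 + 8.7 + 8.2 + 4.3 = 27.5; their moment is 6.3·97 + 8.7·71 + 8.2·40 + 4.3·120 = 2072.8.
Balance at x = 88 requires (2072.8 + w·100) / (27.5 + w) = 88.
Solving: w = (88·27.5 − 2072.8) / (100 − 88) = 347.2 / 12 ≈ 28.93.

w ≈ 28.9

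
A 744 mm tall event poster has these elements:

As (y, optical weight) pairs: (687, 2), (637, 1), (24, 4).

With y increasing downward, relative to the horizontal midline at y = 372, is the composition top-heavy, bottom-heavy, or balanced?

top-heavy

Σw = 2 + 1 + 4 = 7.
Σw·y = 2·687 + 1·637 + 4·24 = 2107, so ȳ = 2107/7 ≈ 301.00.
301.0 vs midline 372 → top-heavy.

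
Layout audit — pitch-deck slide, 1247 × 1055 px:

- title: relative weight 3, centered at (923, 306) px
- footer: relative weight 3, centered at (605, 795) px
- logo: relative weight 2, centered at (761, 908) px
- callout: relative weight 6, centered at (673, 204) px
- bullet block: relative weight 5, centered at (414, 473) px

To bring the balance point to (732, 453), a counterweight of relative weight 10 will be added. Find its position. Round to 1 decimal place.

(901.4, 442.9)

After adding the counterweight, total weight = 3 + 3 + 2 + 6 + 5 + 10 = 29.
x: need Σw·x = 29·732 = 21228. Existing = 3·923 + 3·605 + 2·761 + 6·673 + 5·414 = 12214. Remainder 9014 / 10 ≈ 901.40.
y: need Σw·y = 29·453 = 13137. Existing = 3·306 + 3·795 + 2·908 + 6·204 + 5·473 = 8708. Remainder 4429 / 10 ≈ 442.90.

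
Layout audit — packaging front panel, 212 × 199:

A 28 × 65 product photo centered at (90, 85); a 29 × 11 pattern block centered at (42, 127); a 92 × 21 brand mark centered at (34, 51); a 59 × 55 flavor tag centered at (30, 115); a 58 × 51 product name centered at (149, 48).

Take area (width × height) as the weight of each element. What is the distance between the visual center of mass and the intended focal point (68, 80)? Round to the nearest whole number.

Areas: product photo 28·65 = 1820, pattern block 29·11 = 319, brand mark 92·21 = 1932, flavor tag 59·55 = 3245, product name 58·51 = 2958. Total weight = 10274.
x-moment: 1820·90 + 319·42 + 1932·34 + 3245·30 + 2958·149 = 780978; centroid 780978/10274 ≈ 76.01.
y-moment: 1820·85 + 319·127 + 1932·51 + 3245·115 + 2958·48 = 808904; centroid 808904/10274 ≈ 78.73.
From (68, 80): dx = 8.01, dy = -1.27, so the distance is √(dx²+dy²) ≈ 8.11.

≈ 8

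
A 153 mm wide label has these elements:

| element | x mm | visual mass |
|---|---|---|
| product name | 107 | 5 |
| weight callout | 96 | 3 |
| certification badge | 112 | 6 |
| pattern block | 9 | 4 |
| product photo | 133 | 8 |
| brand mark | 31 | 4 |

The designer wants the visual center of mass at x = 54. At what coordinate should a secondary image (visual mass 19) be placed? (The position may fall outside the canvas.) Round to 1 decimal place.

New total weight: (5 + 3 + 6 + 4 + 8 + 4) + 19 = 49.
x: need Σw·x = 49·54 = 2646. Existing = 5·107 + 3·96 + 6·112 + 4·9 + 8·133 + 4·31 = 2719. Remainder -73 / 19 ≈ -3.84.

x ≈ -3.8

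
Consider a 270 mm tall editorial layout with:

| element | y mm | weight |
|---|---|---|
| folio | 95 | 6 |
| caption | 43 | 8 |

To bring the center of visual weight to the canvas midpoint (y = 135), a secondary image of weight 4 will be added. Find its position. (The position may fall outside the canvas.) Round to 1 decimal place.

With the secondary image, Σw becomes 6 + 8 + 4 = 18.
Along y: (914 + 4·y) / 18 = 135 (existing moment 6·95 + 8·43 = 914) ⇒ y = (2430 − 914) / 4 ≈ 379.00.

y ≈ 379.0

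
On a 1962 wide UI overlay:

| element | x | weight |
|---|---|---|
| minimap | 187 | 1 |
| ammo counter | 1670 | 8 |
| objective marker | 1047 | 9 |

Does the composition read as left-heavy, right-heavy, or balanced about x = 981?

Total weight = 1 + 8 + 9 = 18.
Σw·x = 1·187 + 8·1670 + 9·1047 = 22970, so x̄ = 22970/18 ≈ 1276.11.
1276.1 lies right of the midline 981, so the layout is right-heavy.

right-heavy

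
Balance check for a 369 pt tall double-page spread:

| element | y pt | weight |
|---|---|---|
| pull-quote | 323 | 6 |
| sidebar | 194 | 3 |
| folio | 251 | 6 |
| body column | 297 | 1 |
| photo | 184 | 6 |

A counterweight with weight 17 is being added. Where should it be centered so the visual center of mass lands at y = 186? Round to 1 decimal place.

y ≈ 107.5

With the counterweight, Σw becomes 6 + 3 + 6 + 1 + 6 + 17 = 39.
y: need Σw·y = 39·186 = 7254. Existing = 6·323 + 3·194 + 6·251 + 1·297 + 6·184 = 5427. Remainder 1827 / 17 ≈ 107.47.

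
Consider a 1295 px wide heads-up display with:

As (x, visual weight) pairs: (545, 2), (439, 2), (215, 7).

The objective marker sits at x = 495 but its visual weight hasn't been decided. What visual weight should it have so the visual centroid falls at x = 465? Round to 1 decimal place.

w ≈ 54.7

Fixed elements: Σw = 2 + 2 + 7 = 11, Σw·x = 2·545 + 2·439 + 7·215 = 3473.
Balance at x = 465 requires (3473 + w·495) / (11 + w) = 465.
Rearranging, w·(495 − 465) = 465·11 − 3473 = 1642, so w ≈ 1642/30 = 54.73.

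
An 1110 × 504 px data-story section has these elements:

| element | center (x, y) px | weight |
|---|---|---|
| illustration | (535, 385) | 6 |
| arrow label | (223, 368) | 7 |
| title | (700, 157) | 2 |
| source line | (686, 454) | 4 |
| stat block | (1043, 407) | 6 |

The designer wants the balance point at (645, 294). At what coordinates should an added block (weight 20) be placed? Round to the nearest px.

After adding the added block, total weight = 6 + 7 + 2 + 4 + 6 + 20 = 45.
x: need Σw·x = 45·645 = 29025. Existing = 6·535 + 7·223 + 2·700 + 4·686 + 6·1043 = 15173. Remainder 13852 / 20 ≈ 692.60.
y: need Σw·y = 45·294 = 13230. Existing = 6·385 + 7·368 + 2·157 + 4·454 + 6·407 = 9458. Remainder 3772 / 20 ≈ 188.60.

(693, 189)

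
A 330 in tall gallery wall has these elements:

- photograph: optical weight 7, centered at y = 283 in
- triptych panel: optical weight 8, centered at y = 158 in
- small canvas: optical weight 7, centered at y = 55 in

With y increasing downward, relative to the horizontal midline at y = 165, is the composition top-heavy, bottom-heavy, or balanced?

Σw = 7 + 8 + 7 = 22.
y-moment: 7·283 + 8·158 + 7·55 = 3630; centroid 3630/22 ≈ 165.00.
165.00 = 165 exactly: balanced.

balanced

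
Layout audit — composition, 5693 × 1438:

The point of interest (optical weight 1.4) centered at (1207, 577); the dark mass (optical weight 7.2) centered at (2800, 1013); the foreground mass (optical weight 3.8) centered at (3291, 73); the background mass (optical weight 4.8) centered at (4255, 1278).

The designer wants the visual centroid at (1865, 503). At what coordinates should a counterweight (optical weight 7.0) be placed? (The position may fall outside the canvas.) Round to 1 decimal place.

(-1378.1, -334.4)

After adding the counterweight, total weight = 1.4 + 7.2 + 3.8 + 4.8 + 7.0 = 24.2.
Along x: (54779.6 + 7.0·x) / 24.2 = 1865 (existing moment 1.4·1207 + 7.2·2800 + 3.8·3291 + 4.8·4255 = 54779.6) ⇒ x = (45133.0 − 54779.6) / 7.0 ≈ -1378.09.
Along y: (14513.2 + 7.0·y) / 24.2 = 503 (existing moment 1.4·577 + 7.2·1013 + 3.8·73 + 4.8·1278 = 14513.2) ⇒ y = (12172.6 − 14513.2) / 7.0 ≈ -334.37.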